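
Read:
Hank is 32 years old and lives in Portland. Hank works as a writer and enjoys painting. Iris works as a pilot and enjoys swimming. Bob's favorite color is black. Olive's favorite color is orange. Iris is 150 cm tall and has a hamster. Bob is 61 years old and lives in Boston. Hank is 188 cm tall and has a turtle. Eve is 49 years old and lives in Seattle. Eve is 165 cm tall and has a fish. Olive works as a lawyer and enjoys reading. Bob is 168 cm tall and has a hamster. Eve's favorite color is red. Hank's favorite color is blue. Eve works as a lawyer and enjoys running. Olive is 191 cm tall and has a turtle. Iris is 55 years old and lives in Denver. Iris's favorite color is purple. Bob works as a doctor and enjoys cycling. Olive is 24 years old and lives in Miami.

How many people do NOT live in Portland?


Not in Portland: 4

4


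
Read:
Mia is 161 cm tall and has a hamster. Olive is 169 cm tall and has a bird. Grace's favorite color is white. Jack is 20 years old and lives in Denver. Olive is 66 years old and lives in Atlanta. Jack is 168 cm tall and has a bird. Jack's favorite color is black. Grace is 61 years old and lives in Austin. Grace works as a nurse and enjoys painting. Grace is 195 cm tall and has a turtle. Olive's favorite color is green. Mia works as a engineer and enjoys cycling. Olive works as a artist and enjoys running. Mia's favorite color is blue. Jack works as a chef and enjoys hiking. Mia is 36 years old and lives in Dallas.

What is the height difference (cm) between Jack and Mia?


|168 - 161| = 7

7


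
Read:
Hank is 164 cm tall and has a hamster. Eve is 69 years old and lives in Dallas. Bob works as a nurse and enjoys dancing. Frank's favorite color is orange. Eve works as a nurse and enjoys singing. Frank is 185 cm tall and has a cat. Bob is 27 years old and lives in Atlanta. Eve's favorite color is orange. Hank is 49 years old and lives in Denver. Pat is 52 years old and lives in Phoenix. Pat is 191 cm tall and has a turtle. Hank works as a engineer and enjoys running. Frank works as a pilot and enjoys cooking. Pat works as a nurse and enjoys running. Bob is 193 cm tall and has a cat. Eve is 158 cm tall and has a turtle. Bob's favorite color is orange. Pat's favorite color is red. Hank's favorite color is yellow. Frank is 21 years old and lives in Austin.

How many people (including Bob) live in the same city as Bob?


Bob lives in Atlanta. Count = 1

1


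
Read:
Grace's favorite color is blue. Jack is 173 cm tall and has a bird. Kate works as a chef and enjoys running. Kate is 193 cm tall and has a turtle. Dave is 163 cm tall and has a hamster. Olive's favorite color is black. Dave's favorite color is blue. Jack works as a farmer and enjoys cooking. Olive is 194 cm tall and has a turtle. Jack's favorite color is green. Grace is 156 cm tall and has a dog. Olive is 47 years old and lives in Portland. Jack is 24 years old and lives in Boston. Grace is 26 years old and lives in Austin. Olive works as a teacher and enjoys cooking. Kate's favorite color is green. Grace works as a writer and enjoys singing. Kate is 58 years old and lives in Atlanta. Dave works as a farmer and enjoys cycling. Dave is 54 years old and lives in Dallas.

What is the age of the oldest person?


Oldest: Kate at 58

58


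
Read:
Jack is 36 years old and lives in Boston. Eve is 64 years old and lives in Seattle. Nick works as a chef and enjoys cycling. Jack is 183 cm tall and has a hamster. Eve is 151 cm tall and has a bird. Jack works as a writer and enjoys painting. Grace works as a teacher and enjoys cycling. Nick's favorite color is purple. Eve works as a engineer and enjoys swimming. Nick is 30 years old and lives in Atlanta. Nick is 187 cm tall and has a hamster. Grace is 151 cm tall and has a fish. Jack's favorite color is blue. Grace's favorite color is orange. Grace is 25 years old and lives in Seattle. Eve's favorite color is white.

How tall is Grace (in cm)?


Grace is 151 cm tall

151


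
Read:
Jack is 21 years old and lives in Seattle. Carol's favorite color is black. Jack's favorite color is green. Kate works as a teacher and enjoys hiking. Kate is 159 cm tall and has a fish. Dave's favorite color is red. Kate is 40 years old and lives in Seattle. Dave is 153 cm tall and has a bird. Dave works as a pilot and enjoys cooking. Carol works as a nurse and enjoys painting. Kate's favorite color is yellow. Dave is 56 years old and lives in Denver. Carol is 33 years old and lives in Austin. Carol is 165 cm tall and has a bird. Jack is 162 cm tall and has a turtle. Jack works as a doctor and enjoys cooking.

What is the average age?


Sum=150, n=4, avg=37.5

37.5


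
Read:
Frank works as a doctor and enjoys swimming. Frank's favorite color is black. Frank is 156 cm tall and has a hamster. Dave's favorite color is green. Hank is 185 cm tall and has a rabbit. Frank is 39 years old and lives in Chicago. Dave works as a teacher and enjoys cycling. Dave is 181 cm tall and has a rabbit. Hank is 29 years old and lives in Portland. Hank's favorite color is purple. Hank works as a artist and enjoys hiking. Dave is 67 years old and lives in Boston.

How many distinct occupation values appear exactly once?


Unique occupation values: 3

3


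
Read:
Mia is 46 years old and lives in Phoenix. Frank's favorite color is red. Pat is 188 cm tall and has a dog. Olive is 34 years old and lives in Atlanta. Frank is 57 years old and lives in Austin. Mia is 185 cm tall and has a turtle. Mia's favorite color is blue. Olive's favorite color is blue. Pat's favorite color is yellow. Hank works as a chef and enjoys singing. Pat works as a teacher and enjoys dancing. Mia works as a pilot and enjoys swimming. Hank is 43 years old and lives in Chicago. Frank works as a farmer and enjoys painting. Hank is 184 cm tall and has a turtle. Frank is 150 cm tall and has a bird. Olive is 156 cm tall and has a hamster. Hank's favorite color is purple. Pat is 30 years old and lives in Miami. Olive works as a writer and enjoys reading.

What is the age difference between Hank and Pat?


|43 - 30| = 13

13


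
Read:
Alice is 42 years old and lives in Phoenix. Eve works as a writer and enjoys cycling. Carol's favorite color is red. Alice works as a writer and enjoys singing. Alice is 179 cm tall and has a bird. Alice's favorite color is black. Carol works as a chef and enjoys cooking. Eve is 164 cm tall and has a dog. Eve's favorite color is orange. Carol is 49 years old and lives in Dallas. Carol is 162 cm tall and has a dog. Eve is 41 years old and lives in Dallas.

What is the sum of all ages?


42+41+49 = 132

132


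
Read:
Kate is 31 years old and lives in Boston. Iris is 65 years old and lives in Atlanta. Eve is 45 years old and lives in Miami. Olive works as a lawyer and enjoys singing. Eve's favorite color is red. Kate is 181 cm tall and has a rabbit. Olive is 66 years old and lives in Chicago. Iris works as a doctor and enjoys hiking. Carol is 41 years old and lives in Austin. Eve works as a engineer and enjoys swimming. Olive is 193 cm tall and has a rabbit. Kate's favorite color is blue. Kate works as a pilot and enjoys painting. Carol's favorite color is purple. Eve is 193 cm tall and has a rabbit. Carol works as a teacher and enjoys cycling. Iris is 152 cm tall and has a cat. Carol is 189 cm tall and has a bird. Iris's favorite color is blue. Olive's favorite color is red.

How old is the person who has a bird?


Person with bird is Carol, age 41

41


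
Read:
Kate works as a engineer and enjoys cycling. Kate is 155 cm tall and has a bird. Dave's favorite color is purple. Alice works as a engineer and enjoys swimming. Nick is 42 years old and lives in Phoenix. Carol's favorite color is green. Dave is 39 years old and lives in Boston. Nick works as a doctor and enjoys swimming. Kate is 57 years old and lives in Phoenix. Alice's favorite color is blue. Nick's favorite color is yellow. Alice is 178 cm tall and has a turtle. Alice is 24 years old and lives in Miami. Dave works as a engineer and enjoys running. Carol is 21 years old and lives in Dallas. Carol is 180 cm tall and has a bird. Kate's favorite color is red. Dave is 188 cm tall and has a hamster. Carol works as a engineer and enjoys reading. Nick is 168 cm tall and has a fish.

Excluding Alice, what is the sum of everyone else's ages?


Sum (excluding Alice): 159

159


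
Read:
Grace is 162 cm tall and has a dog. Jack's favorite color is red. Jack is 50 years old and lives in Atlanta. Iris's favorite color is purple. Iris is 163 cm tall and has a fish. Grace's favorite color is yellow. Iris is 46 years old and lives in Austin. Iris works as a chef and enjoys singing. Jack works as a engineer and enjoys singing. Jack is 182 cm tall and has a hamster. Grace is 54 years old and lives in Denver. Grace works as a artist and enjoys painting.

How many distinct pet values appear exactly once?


Unique pet values: 3

3


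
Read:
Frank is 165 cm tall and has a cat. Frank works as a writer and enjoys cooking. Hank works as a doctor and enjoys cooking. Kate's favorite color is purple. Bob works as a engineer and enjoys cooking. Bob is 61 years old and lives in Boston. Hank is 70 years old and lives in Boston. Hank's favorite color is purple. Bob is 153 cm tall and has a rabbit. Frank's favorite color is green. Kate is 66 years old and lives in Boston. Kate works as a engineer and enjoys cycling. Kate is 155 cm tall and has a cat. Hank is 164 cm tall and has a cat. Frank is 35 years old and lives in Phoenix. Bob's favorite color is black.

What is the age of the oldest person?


Oldest: Hank at 70

70


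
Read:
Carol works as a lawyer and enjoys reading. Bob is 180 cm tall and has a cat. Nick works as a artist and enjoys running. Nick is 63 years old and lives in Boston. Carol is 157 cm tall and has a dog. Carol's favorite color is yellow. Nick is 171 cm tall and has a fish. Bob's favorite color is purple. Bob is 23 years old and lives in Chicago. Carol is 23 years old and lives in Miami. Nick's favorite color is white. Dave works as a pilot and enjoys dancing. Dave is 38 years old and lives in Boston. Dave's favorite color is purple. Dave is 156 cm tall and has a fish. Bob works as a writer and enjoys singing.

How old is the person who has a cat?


Person with cat is Bob, age 23

23


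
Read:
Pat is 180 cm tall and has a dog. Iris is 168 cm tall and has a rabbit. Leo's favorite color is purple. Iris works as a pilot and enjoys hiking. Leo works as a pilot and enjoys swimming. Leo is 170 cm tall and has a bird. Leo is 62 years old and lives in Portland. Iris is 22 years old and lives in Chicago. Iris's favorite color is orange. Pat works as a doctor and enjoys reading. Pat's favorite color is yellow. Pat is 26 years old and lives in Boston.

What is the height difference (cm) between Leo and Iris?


|170 - 168| = 2

2


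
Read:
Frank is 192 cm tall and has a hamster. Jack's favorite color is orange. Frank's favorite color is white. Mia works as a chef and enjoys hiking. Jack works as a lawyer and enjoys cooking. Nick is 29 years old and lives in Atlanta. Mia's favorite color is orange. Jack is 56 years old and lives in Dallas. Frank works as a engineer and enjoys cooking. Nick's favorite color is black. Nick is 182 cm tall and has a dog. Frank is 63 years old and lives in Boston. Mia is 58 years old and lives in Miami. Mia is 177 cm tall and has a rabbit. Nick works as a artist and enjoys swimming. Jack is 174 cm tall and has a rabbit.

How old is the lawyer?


The lawyer is Jack, age 56

56


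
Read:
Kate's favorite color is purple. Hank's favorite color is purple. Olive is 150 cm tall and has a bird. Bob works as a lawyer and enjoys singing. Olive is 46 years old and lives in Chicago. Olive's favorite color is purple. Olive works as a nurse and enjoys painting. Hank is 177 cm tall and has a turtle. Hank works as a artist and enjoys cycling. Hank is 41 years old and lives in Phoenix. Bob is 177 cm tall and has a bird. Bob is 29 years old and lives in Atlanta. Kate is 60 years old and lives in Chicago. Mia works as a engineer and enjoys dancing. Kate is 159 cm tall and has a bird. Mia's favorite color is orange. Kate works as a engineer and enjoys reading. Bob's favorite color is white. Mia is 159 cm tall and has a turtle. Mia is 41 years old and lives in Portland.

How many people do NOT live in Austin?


Not in Austin: 5

5


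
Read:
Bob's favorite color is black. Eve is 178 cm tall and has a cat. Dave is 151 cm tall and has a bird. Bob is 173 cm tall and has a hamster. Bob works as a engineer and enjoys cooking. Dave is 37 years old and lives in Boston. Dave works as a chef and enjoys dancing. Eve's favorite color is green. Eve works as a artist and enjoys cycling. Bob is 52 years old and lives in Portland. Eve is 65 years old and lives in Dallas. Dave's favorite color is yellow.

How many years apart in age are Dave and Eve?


37 vs 65, diff = 28

28


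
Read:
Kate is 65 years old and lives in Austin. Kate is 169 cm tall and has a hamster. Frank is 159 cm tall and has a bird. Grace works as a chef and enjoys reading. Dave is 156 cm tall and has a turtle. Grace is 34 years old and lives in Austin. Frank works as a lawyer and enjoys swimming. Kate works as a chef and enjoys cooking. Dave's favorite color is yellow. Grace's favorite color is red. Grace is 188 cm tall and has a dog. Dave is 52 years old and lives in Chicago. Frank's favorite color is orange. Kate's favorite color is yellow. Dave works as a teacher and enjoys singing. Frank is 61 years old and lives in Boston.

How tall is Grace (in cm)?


Grace is 188 cm tall

188


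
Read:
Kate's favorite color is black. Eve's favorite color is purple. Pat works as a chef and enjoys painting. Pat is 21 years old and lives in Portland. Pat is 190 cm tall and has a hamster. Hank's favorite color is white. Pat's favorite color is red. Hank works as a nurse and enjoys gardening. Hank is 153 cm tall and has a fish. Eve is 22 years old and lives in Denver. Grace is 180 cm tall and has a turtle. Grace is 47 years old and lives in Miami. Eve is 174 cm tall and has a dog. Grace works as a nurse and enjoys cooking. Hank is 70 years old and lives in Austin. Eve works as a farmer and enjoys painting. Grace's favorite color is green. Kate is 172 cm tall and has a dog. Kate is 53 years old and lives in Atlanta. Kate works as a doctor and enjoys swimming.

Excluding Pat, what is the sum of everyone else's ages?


Sum (excluding Pat): 192

192


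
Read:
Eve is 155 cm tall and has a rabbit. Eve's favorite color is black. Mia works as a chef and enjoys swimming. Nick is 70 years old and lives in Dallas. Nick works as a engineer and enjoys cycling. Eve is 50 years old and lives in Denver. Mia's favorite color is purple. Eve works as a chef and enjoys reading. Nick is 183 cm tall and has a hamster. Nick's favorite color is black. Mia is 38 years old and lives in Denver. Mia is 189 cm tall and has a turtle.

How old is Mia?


Mia is 38 years old

38


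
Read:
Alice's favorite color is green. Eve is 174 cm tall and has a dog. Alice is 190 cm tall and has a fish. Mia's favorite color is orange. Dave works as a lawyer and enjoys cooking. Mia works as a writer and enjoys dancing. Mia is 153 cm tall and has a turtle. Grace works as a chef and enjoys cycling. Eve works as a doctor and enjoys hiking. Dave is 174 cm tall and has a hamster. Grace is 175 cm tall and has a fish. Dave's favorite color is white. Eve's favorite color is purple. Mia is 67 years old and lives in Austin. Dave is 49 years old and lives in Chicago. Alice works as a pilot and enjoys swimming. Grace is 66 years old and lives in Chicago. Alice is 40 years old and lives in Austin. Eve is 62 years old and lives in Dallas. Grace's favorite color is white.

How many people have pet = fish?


Count: 2

2


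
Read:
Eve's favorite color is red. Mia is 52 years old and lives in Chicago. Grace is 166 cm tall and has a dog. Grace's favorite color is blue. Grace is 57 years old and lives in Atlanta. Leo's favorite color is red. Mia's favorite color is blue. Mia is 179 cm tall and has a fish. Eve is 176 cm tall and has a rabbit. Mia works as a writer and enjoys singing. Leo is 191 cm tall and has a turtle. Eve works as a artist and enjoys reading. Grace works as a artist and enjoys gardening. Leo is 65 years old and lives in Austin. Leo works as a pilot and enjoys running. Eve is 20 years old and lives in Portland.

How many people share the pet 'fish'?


Count: 1

1


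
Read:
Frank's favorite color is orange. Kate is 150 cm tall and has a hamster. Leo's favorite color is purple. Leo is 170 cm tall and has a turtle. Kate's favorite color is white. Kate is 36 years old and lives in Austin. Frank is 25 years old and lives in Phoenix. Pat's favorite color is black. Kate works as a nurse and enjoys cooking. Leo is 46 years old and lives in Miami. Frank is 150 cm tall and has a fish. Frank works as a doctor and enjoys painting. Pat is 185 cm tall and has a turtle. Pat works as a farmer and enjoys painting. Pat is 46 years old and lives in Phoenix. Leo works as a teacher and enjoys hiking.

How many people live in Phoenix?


Count in Phoenix: 2

2


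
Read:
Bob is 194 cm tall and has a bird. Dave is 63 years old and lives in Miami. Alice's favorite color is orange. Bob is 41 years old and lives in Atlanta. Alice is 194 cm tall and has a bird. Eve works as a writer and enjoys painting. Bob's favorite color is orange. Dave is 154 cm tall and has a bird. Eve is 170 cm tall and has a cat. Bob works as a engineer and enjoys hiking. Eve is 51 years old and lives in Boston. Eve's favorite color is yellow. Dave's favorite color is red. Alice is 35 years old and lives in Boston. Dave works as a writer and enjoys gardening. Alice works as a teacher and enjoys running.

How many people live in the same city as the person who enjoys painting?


Person with hobby painting is Eve, city Boston. Count = 2

2


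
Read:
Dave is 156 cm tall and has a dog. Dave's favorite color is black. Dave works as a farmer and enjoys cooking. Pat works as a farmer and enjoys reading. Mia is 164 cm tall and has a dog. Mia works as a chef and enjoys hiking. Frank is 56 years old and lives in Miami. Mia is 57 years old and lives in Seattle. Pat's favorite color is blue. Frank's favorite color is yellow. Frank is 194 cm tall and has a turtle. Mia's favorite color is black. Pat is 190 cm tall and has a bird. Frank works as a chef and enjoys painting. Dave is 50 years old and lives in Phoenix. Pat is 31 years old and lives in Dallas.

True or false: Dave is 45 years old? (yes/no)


Dave is actually 50. no

no


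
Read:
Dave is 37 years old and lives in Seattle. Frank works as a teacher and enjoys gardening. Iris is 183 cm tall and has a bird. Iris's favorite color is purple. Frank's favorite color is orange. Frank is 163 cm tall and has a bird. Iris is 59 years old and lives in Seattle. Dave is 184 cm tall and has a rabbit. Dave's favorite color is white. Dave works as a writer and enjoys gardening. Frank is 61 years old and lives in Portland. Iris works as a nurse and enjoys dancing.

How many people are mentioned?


People: Iris, Frank, Dave. Count = 3

3


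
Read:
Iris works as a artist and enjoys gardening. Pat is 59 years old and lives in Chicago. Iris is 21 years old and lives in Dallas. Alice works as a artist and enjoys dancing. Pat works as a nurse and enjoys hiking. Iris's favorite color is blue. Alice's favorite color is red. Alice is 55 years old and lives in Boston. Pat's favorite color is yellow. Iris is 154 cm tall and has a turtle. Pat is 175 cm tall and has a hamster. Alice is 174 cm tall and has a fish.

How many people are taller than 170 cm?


Taller than 170: 2

2


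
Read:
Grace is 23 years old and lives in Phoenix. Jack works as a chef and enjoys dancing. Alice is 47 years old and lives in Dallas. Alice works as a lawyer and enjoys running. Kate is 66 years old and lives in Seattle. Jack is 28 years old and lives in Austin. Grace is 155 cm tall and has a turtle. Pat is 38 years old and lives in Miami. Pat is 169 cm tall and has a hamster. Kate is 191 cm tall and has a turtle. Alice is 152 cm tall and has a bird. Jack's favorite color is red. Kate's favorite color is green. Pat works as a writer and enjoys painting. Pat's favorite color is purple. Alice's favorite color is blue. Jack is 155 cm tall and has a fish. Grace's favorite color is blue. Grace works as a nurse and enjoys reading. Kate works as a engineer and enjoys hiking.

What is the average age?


Sum=202, n=5, avg=40.4

40.4


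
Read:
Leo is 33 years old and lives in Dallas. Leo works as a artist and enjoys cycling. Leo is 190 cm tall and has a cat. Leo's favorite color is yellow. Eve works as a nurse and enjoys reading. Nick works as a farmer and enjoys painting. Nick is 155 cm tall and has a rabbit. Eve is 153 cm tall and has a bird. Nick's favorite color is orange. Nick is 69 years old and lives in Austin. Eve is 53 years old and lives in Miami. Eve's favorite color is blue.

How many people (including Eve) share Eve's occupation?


Eve is a nurse. Count = 1

1


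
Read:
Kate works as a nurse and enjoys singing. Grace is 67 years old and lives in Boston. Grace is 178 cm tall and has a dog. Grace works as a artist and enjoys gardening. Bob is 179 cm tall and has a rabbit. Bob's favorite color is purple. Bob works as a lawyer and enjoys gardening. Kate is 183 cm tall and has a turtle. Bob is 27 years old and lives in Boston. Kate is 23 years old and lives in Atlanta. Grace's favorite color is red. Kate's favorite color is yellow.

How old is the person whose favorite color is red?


Person with favorite color=red is Grace, age 67

67


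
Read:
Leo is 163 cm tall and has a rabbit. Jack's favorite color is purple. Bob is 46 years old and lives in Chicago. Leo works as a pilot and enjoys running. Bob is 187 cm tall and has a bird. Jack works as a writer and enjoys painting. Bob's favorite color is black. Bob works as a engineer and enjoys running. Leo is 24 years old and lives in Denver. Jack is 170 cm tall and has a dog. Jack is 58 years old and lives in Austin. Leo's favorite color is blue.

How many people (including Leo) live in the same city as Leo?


Leo lives in Denver. Count = 1

1


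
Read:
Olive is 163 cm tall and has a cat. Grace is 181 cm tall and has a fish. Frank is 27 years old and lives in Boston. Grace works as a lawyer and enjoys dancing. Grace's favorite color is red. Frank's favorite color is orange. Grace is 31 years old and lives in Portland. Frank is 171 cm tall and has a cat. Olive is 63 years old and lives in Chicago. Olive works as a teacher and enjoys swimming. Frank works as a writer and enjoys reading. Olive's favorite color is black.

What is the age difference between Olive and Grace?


|63 - 31| = 32

32


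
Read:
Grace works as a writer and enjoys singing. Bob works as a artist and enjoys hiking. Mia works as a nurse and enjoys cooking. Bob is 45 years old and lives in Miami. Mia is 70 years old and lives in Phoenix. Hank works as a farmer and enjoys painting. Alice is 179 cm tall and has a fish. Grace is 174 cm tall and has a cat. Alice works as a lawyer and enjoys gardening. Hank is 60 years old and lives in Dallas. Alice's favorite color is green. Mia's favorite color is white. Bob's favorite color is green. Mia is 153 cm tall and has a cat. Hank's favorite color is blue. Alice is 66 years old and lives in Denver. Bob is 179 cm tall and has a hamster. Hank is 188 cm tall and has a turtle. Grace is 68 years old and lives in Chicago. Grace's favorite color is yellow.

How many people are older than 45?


Filter: 4

4


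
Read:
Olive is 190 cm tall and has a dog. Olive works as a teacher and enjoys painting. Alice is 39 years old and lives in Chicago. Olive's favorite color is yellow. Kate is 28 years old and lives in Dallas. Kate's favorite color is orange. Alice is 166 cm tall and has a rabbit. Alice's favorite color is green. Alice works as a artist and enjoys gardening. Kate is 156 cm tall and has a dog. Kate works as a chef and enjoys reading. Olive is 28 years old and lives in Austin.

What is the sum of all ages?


39+28+28 = 95

95


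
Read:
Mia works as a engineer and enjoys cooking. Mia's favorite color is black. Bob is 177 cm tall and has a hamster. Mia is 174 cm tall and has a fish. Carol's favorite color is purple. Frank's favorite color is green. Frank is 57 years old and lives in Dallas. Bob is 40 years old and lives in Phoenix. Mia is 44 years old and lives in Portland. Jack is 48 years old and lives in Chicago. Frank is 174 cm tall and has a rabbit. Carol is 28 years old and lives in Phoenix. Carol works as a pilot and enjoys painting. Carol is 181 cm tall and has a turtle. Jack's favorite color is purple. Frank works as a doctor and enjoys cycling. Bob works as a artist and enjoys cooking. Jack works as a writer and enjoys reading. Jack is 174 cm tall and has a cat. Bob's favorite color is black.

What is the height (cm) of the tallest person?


Tallest: Carol at 181 cm

181


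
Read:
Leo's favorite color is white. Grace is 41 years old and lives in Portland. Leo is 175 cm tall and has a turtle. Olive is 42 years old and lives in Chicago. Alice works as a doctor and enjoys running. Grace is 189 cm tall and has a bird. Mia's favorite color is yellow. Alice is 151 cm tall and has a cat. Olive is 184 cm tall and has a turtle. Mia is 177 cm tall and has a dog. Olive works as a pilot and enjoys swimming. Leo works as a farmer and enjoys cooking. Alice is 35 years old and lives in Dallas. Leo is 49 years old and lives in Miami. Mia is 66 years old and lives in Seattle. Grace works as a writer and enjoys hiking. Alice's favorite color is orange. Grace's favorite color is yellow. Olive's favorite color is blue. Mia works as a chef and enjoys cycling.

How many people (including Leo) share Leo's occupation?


Leo is a farmer. Count = 1

1


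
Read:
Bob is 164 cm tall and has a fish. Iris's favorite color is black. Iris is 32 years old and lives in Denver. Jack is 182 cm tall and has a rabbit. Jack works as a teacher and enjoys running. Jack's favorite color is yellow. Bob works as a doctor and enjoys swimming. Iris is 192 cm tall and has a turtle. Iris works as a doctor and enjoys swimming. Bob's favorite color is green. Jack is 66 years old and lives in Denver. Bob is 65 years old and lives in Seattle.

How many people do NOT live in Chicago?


Not in Chicago: 3

3


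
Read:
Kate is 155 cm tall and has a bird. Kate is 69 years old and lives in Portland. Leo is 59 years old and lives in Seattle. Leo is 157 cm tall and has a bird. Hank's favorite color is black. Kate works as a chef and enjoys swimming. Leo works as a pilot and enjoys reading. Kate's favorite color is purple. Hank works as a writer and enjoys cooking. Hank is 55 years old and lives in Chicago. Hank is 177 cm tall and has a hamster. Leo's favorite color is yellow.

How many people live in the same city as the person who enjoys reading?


Person with hobby reading is Leo, city Seattle. Count = 1

1


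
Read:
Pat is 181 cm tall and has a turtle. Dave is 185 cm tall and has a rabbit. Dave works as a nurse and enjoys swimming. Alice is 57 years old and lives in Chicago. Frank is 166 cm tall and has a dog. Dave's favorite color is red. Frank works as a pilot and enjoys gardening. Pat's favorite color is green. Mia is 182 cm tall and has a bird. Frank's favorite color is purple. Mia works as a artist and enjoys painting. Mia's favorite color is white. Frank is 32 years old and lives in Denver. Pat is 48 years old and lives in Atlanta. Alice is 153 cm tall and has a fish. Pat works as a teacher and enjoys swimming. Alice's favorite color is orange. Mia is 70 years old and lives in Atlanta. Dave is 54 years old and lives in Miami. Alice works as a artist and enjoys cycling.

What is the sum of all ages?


54+48+70+32+57 = 261

261


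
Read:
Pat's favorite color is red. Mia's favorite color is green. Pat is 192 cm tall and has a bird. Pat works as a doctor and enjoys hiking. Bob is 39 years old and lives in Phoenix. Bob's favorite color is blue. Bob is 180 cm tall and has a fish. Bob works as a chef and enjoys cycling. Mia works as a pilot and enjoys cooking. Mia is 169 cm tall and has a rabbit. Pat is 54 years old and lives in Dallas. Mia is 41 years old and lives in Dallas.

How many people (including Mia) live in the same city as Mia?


Mia lives in Dallas. Count = 2

2


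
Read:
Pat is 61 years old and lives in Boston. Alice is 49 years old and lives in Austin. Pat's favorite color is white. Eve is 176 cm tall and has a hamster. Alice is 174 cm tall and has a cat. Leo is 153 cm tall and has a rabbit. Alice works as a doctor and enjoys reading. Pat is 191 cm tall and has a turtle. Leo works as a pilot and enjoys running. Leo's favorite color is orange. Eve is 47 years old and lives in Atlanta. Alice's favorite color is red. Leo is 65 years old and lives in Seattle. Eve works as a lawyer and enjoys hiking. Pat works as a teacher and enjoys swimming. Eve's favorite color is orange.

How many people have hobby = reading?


Count: 1

1


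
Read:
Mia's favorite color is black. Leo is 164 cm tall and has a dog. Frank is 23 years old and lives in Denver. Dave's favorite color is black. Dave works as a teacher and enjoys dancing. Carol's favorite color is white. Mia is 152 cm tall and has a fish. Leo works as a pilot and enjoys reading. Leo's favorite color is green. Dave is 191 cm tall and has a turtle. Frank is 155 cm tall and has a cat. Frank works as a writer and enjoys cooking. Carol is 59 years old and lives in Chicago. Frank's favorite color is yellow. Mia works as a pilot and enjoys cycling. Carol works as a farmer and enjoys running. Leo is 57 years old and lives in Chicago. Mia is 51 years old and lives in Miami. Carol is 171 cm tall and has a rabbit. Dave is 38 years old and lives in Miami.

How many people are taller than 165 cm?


Taller than 165: 2

2


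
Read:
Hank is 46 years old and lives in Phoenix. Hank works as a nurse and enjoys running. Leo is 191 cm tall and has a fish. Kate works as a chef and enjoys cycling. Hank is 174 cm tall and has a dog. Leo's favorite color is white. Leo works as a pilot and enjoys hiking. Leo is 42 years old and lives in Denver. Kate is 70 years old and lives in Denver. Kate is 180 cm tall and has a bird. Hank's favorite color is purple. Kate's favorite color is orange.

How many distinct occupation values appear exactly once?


Unique occupation values: 3

3


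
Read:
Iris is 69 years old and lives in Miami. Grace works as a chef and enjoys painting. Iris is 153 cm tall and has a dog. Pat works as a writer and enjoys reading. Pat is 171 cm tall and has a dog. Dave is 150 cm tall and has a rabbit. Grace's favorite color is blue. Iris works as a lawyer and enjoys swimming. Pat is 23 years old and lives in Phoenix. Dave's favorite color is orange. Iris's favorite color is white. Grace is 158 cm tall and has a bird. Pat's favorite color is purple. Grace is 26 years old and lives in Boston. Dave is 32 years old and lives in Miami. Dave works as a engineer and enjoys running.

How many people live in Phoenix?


Count in Phoenix: 1

1


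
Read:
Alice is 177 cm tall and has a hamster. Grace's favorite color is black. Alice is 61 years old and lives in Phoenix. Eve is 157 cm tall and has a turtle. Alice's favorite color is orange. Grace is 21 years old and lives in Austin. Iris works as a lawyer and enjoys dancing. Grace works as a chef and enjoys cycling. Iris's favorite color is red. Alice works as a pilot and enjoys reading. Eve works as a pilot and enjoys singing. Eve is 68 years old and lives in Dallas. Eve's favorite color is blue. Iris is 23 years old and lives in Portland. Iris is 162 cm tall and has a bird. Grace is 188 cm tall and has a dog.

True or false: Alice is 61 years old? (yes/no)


Alice is actually 61. yes

yes


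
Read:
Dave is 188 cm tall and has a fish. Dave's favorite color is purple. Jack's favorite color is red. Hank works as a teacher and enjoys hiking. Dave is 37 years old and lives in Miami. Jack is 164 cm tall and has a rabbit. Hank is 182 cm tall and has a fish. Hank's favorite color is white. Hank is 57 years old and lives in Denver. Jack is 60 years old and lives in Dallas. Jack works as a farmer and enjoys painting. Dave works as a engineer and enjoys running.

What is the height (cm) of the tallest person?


Tallest: Dave at 188 cm

188


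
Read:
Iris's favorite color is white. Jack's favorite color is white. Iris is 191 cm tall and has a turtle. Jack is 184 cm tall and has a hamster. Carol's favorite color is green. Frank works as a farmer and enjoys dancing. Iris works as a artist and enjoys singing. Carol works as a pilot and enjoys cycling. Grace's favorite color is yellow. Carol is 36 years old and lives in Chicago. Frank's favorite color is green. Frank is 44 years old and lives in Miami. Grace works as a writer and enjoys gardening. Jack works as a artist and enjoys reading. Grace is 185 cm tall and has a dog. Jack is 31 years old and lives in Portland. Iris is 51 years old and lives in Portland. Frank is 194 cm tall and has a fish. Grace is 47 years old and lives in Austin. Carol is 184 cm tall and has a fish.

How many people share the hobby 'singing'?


Count: 1

1


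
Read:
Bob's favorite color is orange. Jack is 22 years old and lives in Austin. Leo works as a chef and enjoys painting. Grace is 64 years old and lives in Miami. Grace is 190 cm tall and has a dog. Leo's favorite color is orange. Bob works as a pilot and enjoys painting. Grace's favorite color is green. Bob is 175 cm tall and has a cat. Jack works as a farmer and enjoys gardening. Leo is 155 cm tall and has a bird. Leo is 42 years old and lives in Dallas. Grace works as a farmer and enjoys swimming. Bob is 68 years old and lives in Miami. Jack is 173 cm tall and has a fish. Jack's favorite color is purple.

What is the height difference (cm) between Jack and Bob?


|173 - 175| = 2

2


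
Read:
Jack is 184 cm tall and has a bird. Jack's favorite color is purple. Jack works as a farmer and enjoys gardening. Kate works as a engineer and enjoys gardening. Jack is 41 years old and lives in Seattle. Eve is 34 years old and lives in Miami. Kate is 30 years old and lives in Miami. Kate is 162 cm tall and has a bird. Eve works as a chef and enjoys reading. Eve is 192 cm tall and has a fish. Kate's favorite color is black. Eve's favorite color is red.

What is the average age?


Sum=105, n=3, avg=35

35


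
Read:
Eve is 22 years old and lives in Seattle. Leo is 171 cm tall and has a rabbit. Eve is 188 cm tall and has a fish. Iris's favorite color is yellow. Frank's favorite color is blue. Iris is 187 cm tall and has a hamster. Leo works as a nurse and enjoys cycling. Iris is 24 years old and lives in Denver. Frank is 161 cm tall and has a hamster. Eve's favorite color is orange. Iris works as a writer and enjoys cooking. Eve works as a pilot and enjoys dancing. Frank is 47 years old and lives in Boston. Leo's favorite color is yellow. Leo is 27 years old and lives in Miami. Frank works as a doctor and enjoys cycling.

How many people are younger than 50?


Filter: 4

4


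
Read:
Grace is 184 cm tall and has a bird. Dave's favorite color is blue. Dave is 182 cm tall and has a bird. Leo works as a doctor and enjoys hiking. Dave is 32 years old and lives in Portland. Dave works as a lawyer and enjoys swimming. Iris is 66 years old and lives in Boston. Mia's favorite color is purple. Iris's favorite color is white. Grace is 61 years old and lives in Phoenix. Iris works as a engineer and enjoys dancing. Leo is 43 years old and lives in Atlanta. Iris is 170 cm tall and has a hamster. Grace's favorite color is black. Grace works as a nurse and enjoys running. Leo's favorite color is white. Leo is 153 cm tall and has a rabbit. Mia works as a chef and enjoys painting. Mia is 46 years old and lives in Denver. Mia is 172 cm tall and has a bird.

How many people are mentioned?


People: Mia, Grace, Iris, Leo, Dave. Count = 5

5


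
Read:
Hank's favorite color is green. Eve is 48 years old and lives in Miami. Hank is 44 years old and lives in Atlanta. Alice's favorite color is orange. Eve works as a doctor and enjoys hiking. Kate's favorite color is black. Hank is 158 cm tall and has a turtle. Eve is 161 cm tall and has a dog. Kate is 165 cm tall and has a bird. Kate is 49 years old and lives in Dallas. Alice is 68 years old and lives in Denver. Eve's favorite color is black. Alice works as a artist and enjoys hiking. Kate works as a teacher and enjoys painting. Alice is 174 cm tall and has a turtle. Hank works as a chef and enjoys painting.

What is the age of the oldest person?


Oldest: Alice at 68

68


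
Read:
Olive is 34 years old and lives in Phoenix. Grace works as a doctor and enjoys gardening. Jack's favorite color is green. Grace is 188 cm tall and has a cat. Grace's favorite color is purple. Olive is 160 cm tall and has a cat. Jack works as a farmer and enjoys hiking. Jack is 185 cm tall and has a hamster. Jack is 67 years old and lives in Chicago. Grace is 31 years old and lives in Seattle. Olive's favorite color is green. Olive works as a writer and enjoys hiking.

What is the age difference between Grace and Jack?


|31 - 67| = 36

36


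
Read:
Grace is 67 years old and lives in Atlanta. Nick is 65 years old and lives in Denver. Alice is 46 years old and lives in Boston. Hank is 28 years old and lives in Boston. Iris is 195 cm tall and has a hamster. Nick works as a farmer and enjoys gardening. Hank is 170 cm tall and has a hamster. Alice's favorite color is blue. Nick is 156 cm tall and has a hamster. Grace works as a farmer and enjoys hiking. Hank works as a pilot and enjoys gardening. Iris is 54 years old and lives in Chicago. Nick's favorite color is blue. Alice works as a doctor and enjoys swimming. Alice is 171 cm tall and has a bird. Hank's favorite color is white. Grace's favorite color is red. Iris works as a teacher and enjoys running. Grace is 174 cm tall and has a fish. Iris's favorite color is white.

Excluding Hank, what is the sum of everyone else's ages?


Sum (excluding Hank): 232

232


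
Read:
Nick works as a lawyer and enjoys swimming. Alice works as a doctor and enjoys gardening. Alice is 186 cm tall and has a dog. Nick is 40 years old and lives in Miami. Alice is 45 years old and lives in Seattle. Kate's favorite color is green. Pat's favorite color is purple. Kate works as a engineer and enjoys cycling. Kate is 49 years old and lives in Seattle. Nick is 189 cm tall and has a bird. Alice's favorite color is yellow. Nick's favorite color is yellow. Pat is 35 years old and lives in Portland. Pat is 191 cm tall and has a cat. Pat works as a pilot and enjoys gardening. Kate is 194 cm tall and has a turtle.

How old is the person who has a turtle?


Person with turtle is Kate, age 49

49


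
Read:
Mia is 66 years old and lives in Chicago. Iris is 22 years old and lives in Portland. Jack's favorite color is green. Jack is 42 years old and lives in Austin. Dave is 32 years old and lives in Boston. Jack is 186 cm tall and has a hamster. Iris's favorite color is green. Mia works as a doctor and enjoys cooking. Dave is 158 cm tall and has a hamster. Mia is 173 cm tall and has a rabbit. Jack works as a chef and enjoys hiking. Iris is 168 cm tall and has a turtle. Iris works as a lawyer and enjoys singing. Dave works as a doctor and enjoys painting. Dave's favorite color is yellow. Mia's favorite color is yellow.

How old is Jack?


Jack is 42 years old

42


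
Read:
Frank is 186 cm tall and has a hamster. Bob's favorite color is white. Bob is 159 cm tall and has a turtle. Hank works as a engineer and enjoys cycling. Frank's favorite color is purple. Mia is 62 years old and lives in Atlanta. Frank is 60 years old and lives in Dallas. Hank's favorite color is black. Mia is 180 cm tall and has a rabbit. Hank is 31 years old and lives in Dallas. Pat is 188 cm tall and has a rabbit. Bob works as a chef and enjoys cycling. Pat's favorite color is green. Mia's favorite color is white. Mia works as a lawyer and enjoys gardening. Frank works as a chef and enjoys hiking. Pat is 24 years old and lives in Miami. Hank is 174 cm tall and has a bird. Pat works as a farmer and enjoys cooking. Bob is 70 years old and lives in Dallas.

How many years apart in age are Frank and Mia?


60 vs 62, diff = 2

2
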